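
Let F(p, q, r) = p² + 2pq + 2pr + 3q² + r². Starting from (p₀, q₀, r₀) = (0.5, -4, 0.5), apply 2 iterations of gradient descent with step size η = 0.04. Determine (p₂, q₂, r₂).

∇F = (2p + 2q + 2r, 2p + 6q, 2p + 2r)
Step 1: at (0.5, -4, 0.5), ∇F = (-6, -23, 2) → (0.5, -4, 0.5) − 0.04·(-6, -23, 2) = (0.74, -3.08, 0.42)
Step 2: at (0.74, -3.08, 0.42), ∇F = (-3.84, -17, 2.32) → (0.74, -3.08, 0.42) − 0.04·(-3.84, -17, 2.32) = (0.8936, -2.4, 0.3272)

(0.8936, -2.4, 0.3272)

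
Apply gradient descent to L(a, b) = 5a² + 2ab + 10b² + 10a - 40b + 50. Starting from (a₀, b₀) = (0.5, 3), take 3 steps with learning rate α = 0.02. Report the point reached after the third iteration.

(-0.485152, 2.216448)

∇L = (10a + 2b + 10, 2a + 20b - 40)
Step 1: at (0.5, 3), ∇L = (21, 21) → (0.5, 3) − 0.02·(21, 21) = (0.08, 2.58)
Step 2: at (0.08, 2.58), ∇L = (15.96, 11.76) → (0.08, 2.58) − 0.02·(15.96, 11.76) = (-0.2392, 2.3448)
Step 3: at (-0.2392, 2.3448), ∇L = (12.2976, 6.4176) → (-0.2392, 2.3448) − 0.02·(12.2976, 6.4176) = (-0.485152, 2.216448)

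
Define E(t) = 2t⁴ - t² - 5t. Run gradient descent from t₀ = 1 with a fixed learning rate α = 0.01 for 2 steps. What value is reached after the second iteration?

0.98217608

E′(t) = 8t³ - 2t - 5
Step 1: E′(1) = 1; t₁ = 1 − 0.01·1 = 0.99
Step 2: E′(0.99) = 0.782392; t₂ = 0.99 − 0.01·0.782392 = 0.98217608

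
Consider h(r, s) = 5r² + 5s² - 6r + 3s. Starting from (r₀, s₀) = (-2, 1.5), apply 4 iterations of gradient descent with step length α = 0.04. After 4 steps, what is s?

-0.06672

∇h = (10r - 6, 10s + 3)
(r₁, s₁) = (-2, 1.5) − 0.04·(-26, 18) = (-0.96, 0.78)
(r₂, s₂) = (-0.96, 0.78) − 0.04·(-15.6, 10.8) = (-0.336, 0.348)
(r₃, s₃) = (-0.336, 0.348) − 0.04·(-9.36, 6.48) = (0.0384, 0.0888)
(r₄, s₄) = (0.0384, 0.0888) − 0.04·(-5.616, 3.888) = (0.26304, -0.06672)
s = -0.06672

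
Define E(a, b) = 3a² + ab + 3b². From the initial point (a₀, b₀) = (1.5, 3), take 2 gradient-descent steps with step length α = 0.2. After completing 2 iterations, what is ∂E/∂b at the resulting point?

2.52

∇E = (6a + b, a + 6b)
(a₁, b₁) = (1.5, 3) − 0.2·(12, 19.5) = (-0.9, -0.9)
(a₂, b₂) = (-0.9, -0.9) − 0.2·(-6.3, -6.3) = (0.36, 0.36)
∂E/∂b at (0.36, 0.36) = 2.52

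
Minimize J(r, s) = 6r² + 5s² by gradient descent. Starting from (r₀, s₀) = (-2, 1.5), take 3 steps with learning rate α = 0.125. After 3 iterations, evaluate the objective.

∇J = (12r, 10s)
(r₁, s₁) = (-2, 1.5) − 0.125·(-24, 15) = (1, -0.375)
(r₂, s₂) = (1, -0.375) − 0.125·(12, -3.75) = (-0.5, 0.09375)
(r₃, s₃) = (-0.5, 0.09375) − 0.125·(-6, 0.9375) = (0.25, -0.0234375)
J(0.25, -0.0234375) = 0.37774658203125

0.37774658203125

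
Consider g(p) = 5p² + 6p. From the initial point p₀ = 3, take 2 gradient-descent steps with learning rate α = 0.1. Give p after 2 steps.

g′(p) = 10p + 6
Step 1: g′(3) = 36; p₁ = 3 − 0.1·36 = -0.6
Step 2: g′(-0.6) = 0; p₂ = -0.6 − 0.1·0 = -0.6

-0.6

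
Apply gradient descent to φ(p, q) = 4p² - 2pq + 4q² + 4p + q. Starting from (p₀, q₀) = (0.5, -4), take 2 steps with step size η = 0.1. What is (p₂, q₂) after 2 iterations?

(-0.78, -0.48)

∇φ = (8p - 2q + 4, -2p + 8q + 1)
(p₁, q₁) = (0.5, -4) − 0.1·(16, -32) = (-1.1, -0.8)
(p₂, q₂) = (-1.1, -0.8) − 0.1·(-3.2, -3.2) = (-0.78, -0.48)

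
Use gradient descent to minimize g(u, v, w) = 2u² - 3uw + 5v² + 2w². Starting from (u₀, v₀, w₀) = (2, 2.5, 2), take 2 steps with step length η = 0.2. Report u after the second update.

1.28

∇g = (4u - 3w, 10v, -3u + 4w)
(u₁, v₁, w₁) = (2, 2.5, 2) − 0.2·(2, 25, 2) = (1.6, -2.5, 1.6)
(u₂, v₂, w₂) = (1.6, -2.5, 1.6) − 0.2·(1.6, -25, 1.6) = (1.28, 2.5, 1.28)
u = 1.28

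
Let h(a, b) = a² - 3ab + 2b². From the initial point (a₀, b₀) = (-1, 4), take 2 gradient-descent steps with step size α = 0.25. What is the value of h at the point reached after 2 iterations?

3.63671875

∇h = (2a - 3b, -3a + 4b)
Step 1: at (-1, 4), ∇h = (-14, 19) → (-1, 4) − 0.25·(-14, 19) = (2.5, -0.75)
Step 2: at (2.5, -0.75), ∇h = (7.25, -10.5) → (2.5, -0.75) − 0.25·(7.25, -10.5) = (0.6875, 1.875)
h(0.6875, 1.875) = 3.63671875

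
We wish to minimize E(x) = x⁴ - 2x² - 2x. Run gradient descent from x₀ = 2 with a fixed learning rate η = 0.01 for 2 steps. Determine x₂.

E′(x) = 4x³ - 4x - 2
x₁ = 2 − 0.01·22 = 1.78
x₂ = 1.78 − 0.01·13.439008 = 1.64560992

1.64560992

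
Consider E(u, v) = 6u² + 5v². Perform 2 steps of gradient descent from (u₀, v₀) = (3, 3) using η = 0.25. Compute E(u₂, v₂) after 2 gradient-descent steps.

1091.8125

∇E = (12u, 10v)
Step 1: at (3, 3), ∇E = (36, 30) → (3, 3) − 0.25·(36, 30) = (-6, -4.5)
Step 2: at (-6, -4.5), ∇E = (-72, -45) → (-6, -4.5) − 0.25·(-72, -45) = (12, 6.75)
E(12, 6.75) = 1091.8125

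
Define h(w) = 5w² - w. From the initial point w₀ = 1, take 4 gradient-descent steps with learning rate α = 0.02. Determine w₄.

h′(w) = 10w - 1
Step 1: h′(1) = 9; w₁ = 1 − 0.02·9 = 0.82
Step 2: h′(0.82) = 7.2; w₂ = 0.82 − 0.02·7.2 = 0.676
Step 3: h′(0.676) = 5.76; w₃ = 0.676 − 0.02·5.76 = 0.5608
Step 4: h′(0.5608) = 4.608; w₄ = 0.5608 − 0.02·4.608 = 0.46864

0.46864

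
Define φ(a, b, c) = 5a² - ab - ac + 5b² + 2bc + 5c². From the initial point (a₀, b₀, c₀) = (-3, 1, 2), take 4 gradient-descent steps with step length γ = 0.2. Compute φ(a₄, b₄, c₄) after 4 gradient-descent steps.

∇φ = (10a - b - c, -a + 10b + 2c, -a + 2b + 10c)
(a₁, b₁, c₁) = (-3, 1, 2) − 0.2·(-33, 17, 25) = (3.6, -2.4, -3)
(a₂, b₂, c₂) = (3.6, -2.4, -3) − 0.2·(41.4, -33.6, -38.4) = (-4.68, 4.32, 4.68)
(a₃, b₃, c₃) = (-4.68, 4.32, 4.68) − 0.2·(-55.8, 57.24, 60.12) = (6.48, -7.128, -7.344)
(a₄, b₄, c₄) = (6.48, -7.128, -7.344) − 0.2·(79.272, -92.448, -94.176) = (-9.3744, 11.3616, 11.4912)
φ(-9.3744, 11.3616, 11.4912) = 2220.41316096

2220.41316096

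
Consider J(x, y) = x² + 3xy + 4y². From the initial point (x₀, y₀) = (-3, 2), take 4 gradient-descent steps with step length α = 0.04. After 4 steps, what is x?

-2.84716032

∇J = (2x + 3y, 3x + 8y)
Step 1: at (-3, 2), ∇J = (0, 7) → (-3, 2) − 0.04·(0, 7) = (-3, 1.72)
Step 2: at (-3, 1.72), ∇J = (-0.84, 4.76) → (-3, 1.72) − 0.04·(-0.84, 4.76) = (-2.9664, 1.5296)
Step 3: at (-2.9664, 1.5296), ∇J = (-1.344, 3.3376) → (-2.9664, 1.5296) − 0.04·(-1.344, 3.3376) = (-2.91264, 1.396096)
Step 4: at (-2.91264, 1.396096), ∇J = (-1.636992, 2.430848) → (-2.91264, 1.396096) − 0.04·(-1.636992, 2.430848) = (-2.84716032, 1.29886208)
x = -2.84716032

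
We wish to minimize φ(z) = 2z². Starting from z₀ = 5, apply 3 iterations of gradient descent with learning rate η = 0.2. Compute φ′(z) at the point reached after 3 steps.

0.16

φ′(z) = 4z
Step 1: φ′(5) = 20; z₁ = 5 − 0.2·20 = 1
Step 2: φ′(1) = 4; z₂ = 1 − 0.2·4 = 0.2
Step 3: φ′(0.2) = 0.8; z₃ = 0.2 − 0.2·0.8 = 0.04
φ′(z) at (0.04) = 0.16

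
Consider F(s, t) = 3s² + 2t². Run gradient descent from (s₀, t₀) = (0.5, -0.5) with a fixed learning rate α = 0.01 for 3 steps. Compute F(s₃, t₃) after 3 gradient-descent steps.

∇F = (6s, 4t)
Step 1: at (0.5, -0.5), ∇F = (3, -2) → (0.5, -0.5) − 0.01·(3, -2) = (0.47, -0.48)
Step 2: at (0.47, -0.48), ∇F = (2.82, -1.92) → (0.47, -0.48) − 0.01·(2.82, -1.92) = (0.4418, -0.4608)
Step 3: at (0.4418, -0.4608), ∇F = (2.6508, -1.8432) → (0.4418, -0.4608) − 0.01·(2.6508, -1.8432) = (0.415292, -0.442368)
F(0.415292, -0.442368) = 0.90878123064

0.90878123064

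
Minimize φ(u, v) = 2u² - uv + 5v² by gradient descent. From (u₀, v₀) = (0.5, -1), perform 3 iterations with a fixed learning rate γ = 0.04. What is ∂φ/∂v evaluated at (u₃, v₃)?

∇φ = (4u - v, -u + 10v)
(u₁, v₁) = (0.5, -1) − 0.04·(3, -10.5) = (0.38, -0.58)
(u₂, v₂) = (0.38, -0.58) − 0.04·(2.1, -6.18) = (0.296, -0.3328)
(u₃, v₃) = (0.296, -0.3328) − 0.04·(1.5168, -3.624) = (0.235328, -0.18784)
∂φ/∂v at (0.235328, -0.18784) = -2.113728

-2.113728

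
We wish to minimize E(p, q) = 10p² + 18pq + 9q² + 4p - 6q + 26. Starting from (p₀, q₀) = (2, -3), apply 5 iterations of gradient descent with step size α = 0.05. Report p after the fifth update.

∇E = (20p + 18q + 4, 18p + 18q - 6)
Step 1: at (2, -3), ∇E = (-10, -24) → (2, -3) − 0.05·(-10, -24) = (2.5, -1.8)
Step 2: at (2.5, -1.8), ∇E = (21.6, 6.6) → (2.5, -1.8) − 0.05·(21.6, 6.6) = (1.42, -2.13)
Step 3: at (1.42, -2.13), ∇E = (-5.94, -18.78) → (1.42, -2.13) − 0.05·(-5.94, -18.78) = (1.717, -1.191)
Step 4: at (1.717, -1.191), ∇E = (16.902, 3.468) → (1.717, -1.191) − 0.05·(16.902, 3.468) = (0.8719, -1.3644)
Step 5: at (0.8719, -1.3644), ∇E = (-3.1212, -14.865) → (0.8719, -1.3644) − 0.05·(-3.1212, -14.865) = (1.02796, -0.62115)
p = 1.02796

1.02796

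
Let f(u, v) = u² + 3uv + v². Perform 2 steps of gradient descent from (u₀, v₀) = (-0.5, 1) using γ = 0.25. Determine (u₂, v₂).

∇f = (2u + 3v, 3u + 2v)
(u₁, v₁) = (-0.5, 1) − 0.25·(2, 0.5) = (-1, 0.875)
(u₂, v₂) = (-1, 0.875) − 0.25·(0.625, -1.25) = (-1.15625, 1.1875)

(-1.15625, 1.1875)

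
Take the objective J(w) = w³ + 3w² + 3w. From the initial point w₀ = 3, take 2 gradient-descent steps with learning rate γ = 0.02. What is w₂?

1.485504

J′(w) = 3w² + 6w + 3
Step 1: J′(3) = 48; w₁ = 3 − 0.02·48 = 2.04
Step 2: J′(2.04) = 27.7248; w₂ = 2.04 − 0.02·27.7248 = 1.485504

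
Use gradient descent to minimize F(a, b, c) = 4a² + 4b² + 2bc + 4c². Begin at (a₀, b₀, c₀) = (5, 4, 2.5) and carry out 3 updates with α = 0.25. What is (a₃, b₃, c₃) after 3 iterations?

∇F = (8a, 8b + 2c, 2b + 8c)
Step 1: at (5, 4, 2.5), ∇F = (40, 37, 28) → (5, 4, 2.5) − 0.25·(40, 37, 28) = (-5, -5.25, -4.5)
Step 2: at (-5, -5.25, -4.5), ∇F = (-40, -51, -46.5) → (-5, -5.25, -4.5) − 0.25·(-40, -51, -46.5) = (5, 7.5, 7.125)
Step 3: at (5, 7.5, 7.125), ∇F = (40, 74.25, 72) → (5, 7.5, 7.125) − 0.25·(40, 74.25, 72) = (-5, -11.0625, -10.875)

(-5, -11.0625, -10.875)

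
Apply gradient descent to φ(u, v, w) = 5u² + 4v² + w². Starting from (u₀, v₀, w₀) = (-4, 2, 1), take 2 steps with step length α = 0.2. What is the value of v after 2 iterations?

∇φ = (10u, 8v, 2w)
Step 1: at (-4, 2, 1), ∇φ = (-40, 16, 2) → (-4, 2, 1) − 0.2·(-40, 16, 2) = (4, -1.2, 0.6)
Step 2: at (4, -1.2, 0.6), ∇φ = (40, -9.6, 1.2) → (4, -1.2, 0.6) − 0.2·(40, -9.6, 1.2) = (-4, 0.72, 0.36)
v = 0.72

0.72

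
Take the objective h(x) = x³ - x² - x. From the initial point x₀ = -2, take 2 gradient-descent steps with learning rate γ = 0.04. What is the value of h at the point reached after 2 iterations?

-55.083432153088

h′(x) = 3x² - 2x - 1
x₁ = -2 − 0.04·15 = -2.6
x₂ = -2.6 − 0.04·24.48 = -3.5792
h(-3.5792) = -55.083432153088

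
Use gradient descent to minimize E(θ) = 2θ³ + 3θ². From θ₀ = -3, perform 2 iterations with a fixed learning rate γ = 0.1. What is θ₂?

E′(θ) = 6θ² + 6θ
Step 1: E′(-3) = 36; θ₁ = -3 − 0.1·36 = -6.6
Step 2: E′(-6.6) = 221.76; θ₂ = -6.6 − 0.1·221.76 = -28.776

-28.776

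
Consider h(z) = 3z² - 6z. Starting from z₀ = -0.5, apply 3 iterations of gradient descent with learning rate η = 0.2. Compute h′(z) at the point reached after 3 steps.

h′(z) = 6z - 6
Step 1: h′(-0.5) = -9; z₁ = -0.5 − 0.2·(-9) = 1.3
Step 2: h′(1.3) = 1.8; z₂ = 1.3 − 0.2·1.8 = 0.94
Step 3: h′(0.94) = -0.36; z₃ = 0.94 − 0.2·(-0.36) = 1.012
h′(z) at (1.012) = 0.072

0.072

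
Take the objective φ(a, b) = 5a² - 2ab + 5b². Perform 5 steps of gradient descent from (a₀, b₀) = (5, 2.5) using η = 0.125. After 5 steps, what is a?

∇φ = (10a - 2b, -2a + 10b)
Step 1: at (5, 2.5), ∇φ = (45, 15) → (5, 2.5) − 0.125·(45, 15) = (-0.625, 0.625)
Step 2: at (-0.625, 0.625), ∇φ = (-7.5, 7.5) → (-0.625, 0.625) − 0.125·(-7.5, 7.5) = (0.3125, -0.3125)
Step 3: at (0.3125, -0.3125), ∇φ = (3.75, -3.75) → (0.3125, -0.3125) − 0.125·(3.75, -3.75) = (-0.15625, 0.15625)
Step 4: at (-0.15625, 0.15625), ∇φ = (-1.875, 1.875) → (-0.15625, 0.15625) − 0.125·(-1.875, 1.875) = (0.078125, -0.078125)
Step 5: at (0.078125, -0.078125), ∇φ = (0.9375, -0.9375) → (0.078125, -0.078125) − 0.125·(0.9375, -0.9375) = (-0.0390625, 0.0390625)
a = -0.0390625

-0.0390625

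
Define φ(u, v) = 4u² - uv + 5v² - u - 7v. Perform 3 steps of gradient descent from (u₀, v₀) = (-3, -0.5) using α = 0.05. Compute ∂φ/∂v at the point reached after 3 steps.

∇φ = (8u - v - 1, -u + 10v - 7)
Step 1: at (-3, -0.5), ∇φ = (-24.5, -9) → (-3, -0.5) − 0.05·(-24.5, -9) = (-1.775, -0.05)
Step 2: at (-1.775, -0.05), ∇φ = (-15.15, -5.725) → (-1.775, -0.05) − 0.05·(-15.15, -5.725) = (-1.0175, 0.23625)
Step 3: at (-1.0175, 0.23625), ∇φ = (-9.37625, -3.62) → (-1.0175, 0.23625) − 0.05·(-9.37625, -3.62) = (-0.5486875, 0.41725)
∂φ/∂v at (-0.5486875, 0.41725) = -2.2788125

-2.2788125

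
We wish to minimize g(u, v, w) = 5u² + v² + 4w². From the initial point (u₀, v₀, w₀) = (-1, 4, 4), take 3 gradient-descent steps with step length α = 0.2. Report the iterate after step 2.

∇g = (10u, 2v, 8w)
(u₁, v₁, w₁) = (-1, 4, 4) − 0.2·(-10, 8, 32) = (1, 2.4, -2.4)
(u₂, v₂, w₂) = (1, 2.4, -2.4) − 0.2·(10, 4.8, -19.2) = (-1, 1.44, 1.44)

(-1, 1.44, 1.44)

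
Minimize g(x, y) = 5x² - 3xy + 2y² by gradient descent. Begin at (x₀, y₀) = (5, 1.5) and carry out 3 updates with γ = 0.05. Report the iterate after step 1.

∇g = (10x - 3y, -3x + 4y)
Step 1: at (5, 1.5), ∇g = (45.5, -9) → (5, 1.5) − 0.05·(45.5, -9) = (2.725, 1.95)

(2.725, 1.95)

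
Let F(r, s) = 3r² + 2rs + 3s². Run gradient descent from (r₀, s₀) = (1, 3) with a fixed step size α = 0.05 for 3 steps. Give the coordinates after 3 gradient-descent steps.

(-0.08, 0.944)

∇F = (6r + 2s, 2r + 6s)
(r₁, s₁) = (1, 3) − 0.05·(12, 20) = (0.4, 2)
(r₂, s₂) = (0.4, 2) − 0.05·(6.4, 12.8) = (0.08, 1.36)
(r₃, s₃) = (0.08, 1.36) − 0.05·(3.2, 8.32) = (-0.08, 0.944)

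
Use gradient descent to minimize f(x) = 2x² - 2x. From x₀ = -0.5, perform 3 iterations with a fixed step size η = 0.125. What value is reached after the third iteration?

f′(x) = 4x - 2
Step 1: f′(-0.5) = -4; x₁ = -0.5 − 0.125·(-4) = 0
Step 2: f′(0) = -2; x₂ = 0 − 0.125·(-2) = 0.25
Step 3: f′(0.25) = -1; x₃ = 0.25 − 0.125·(-1) = 0.375

0.375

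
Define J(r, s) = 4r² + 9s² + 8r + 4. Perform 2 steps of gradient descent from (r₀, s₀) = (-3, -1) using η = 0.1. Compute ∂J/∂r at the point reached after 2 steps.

∇J = (8r + 8, 18s)
(r₁, s₁) = (-3, -1) − 0.1·(-16, -18) = (-1.4, 0.8)
(r₂, s₂) = (-1.4, 0.8) − 0.1·(-3.2, 14.4) = (-1.08, -0.64)
∂J/∂r at (-1.08, -0.64) = -0.64

-0.64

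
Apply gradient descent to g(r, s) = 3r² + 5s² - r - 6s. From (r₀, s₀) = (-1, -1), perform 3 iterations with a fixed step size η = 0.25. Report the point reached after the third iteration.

∇g = (6r - 1, 10s - 6)
(r₁, s₁) = (-1, -1) − 0.25·(-7, -16) = (0.75, 3)
(r₂, s₂) = (0.75, 3) − 0.25·(3.5, 24) = (-0.125, -3)
(r₃, s₃) = (-0.125, -3) − 0.25·(-1.75, -36) = (0.3125, 6)

(0.3125, 6)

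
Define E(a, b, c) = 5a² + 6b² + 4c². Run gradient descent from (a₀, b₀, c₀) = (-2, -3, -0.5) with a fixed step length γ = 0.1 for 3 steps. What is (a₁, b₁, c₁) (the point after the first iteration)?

∇E = (10a, 12b, 8c)
Step 1: at (-2, -3, -0.5), ∇E = (-20, -36, -4) → (-2, -3, -0.5) − 0.1·(-20, -36, -4) = (0, 0.6, -0.1)

(0, 0.6, -0.1)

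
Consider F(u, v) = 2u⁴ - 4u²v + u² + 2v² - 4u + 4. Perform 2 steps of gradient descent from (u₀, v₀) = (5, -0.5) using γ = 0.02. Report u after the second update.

∇F = (8u³ - 8uv + 2u - 4, -4u² + 4v)
(u₁, v₁) = (5, -0.5) − 0.02·(1026, -102) = (-15.52, 1.54)
(u₂, v₂) = (-15.52, 1.54) − 0.02·(-29750.302464, -957.3216) = (579.48604928, 20.686432)
u = 579.48604928

579.48604928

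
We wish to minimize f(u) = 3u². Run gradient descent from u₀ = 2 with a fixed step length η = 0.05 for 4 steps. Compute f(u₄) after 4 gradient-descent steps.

0.69177612

f′(u) = 6u
Step 1: f′(2) = 12; u₁ = 2 − 0.05·12 = 1.4
Step 2: f′(1.4) = 8.4; u₂ = 1.4 − 0.05·8.4 = 0.98
Step 3: f′(0.98) = 5.88; u₃ = 0.98 − 0.05·5.88 = 0.686
Step 4: f′(0.686) = 4.116; u₄ = 0.686 − 0.05·4.116 = 0.4802
f(0.4802) = 0.69177612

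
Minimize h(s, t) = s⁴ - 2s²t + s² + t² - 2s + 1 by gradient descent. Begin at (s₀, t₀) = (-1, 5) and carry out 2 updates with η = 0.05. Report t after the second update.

∇h = (4s³ - 4st + 2s - 2, -2s² + 2t)
(s₁, t₁) = (-1, 5) − 0.05·(12, 8) = (-1.6, 4.6)
(s₂, t₂) = (-1.6, 4.6) − 0.05·(7.856, 4.08) = (-1.9928, 4.396)
t = 4.396

4.396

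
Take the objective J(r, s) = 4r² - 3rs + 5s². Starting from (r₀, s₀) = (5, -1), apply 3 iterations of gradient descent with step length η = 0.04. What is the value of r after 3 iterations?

1.563904

∇J = (8r - 3s, -3r + 10s)
(r₁, s₁) = (5, -1) − 0.04·(43, -25) = (3.28, 0)
(r₂, s₂) = (3.28, 0) − 0.04·(26.24, -9.84) = (2.2304, 0.3936)
(r₃, s₃) = (2.2304, 0.3936) − 0.04·(16.6624, -2.7552) = (1.563904, 0.503808)
r = 1.563904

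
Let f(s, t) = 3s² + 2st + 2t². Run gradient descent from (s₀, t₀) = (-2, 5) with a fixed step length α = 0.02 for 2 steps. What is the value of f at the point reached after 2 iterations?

∇f = (6s + 2t, 2s + 4t)
Step 1: at (-2, 5), ∇f = (-2, 16) → (-2, 5) − 0.02·(-2, 16) = (-1.96, 4.68)
Step 2: at (-1.96, 4.68), ∇f = (-2.4, 14.8) → (-1.96, 4.68) − 0.02·(-2.4, 14.8) = (-1.912, 4.384)
f(-1.912, 4.384) = 32.641728

32.641728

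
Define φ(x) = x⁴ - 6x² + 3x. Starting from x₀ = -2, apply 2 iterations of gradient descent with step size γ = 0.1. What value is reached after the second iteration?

-2.25

φ′(x) = 4x³ - 12x + 3
Step 1: φ′(-2) = -5; x₁ = -2 − 0.1·(-5) = -1.5
Step 2: φ′(-1.5) = 7.5; x₂ = -1.5 − 0.1·7.5 = -2.25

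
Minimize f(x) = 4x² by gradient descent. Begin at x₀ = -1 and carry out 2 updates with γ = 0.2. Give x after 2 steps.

-0.36

f′(x) = 8x
x₁ = -1 − 0.2·(-8) = 0.6
x₂ = 0.6 − 0.2·4.8 = -0.36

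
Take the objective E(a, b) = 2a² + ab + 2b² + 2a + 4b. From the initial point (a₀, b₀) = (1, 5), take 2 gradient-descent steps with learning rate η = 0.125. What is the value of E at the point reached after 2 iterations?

∇E = (4a + b + 2, a + 4b + 4)
Step 1: at (1, 5), ∇E = (11, 25) → (1, 5) − 0.125·(11, 25) = (-0.375, 1.875)
Step 2: at (-0.375, 1.875), ∇E = (2.375, 11.125) → (-0.375, 1.875) − 0.125·(2.375, 11.125) = (-0.671875, 0.484375)
E(-0.671875, 0.484375) = 1.640380859375

1.640380859375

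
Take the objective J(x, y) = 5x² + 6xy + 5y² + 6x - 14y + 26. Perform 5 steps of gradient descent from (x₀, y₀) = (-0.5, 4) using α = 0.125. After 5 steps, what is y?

1.2421875

∇J = (10x + 6y + 6, 6x + 10y - 14)
Step 1: at (-0.5, 4), ∇J = (25, 23) → (-0.5, 4) − 0.125·(25, 23) = (-3.625, 1.125)
Step 2: at (-3.625, 1.125), ∇J = (-23.5, -24.5) → (-3.625, 1.125) − 0.125·(-23.5, -24.5) = (-0.6875, 4.1875)
Step 3: at (-0.6875, 4.1875), ∇J = (24.25, 23.75) → (-0.6875, 4.1875) − 0.125·(24.25, 23.75) = (-3.71875, 1.21875)
Step 4: at (-3.71875, 1.21875), ∇J = (-23.875, -24.125) → (-3.71875, 1.21875) − 0.125·(-23.875, -24.125) = (-0.734375, 4.234375)
Step 5: at (-0.734375, 4.234375), ∇J = (24.0625, 23.9375) → (-0.734375, 4.234375) − 0.125·(24.0625, 23.9375) = (-3.7421875, 1.2421875)
y = 1.2421875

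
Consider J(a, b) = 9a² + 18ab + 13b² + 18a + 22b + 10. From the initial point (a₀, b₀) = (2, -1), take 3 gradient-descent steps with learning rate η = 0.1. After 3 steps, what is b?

-26.712

∇J = (18a + 18b + 18, 18a + 26b + 22)
(a₁, b₁) = (2, -1) − 0.1·(36, 32) = (-1.6, -4.2)
(a₂, b₂) = (-1.6, -4.2) − 0.1·(-86.4, -116) = (7.04, 7.4)
(a₃, b₃) = (7.04, 7.4) − 0.1·(277.92, 341.12) = (-20.752, -26.712)
b = -26.712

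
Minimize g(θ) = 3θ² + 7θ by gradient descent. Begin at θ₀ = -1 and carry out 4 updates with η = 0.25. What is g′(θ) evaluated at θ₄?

0.0625

g′(θ) = 6θ + 7
Step 1: g′(-1) = 1; θ₁ = -1 − 0.25·1 = -1.25
Step 2: g′(-1.25) = -0.5; θ₂ = -1.25 − 0.25·(-0.5) = -1.125
Step 3: g′(-1.125) = 0.25; θ₃ = -1.125 − 0.25·0.25 = -1.1875
Step 4: g′(-1.1875) = -0.125; θ₄ = -1.1875 − 0.25·(-0.125) = -1.15625
g′(θ) at (-1.15625) = 0.0625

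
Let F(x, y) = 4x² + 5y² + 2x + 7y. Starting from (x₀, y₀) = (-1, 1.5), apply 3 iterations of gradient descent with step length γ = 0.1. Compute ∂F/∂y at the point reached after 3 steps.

0

∇F = (8x + 2, 10y + 7)
Step 1: at (-1, 1.5), ∇F = (-6, 22) → (-1, 1.5) − 0.1·(-6, 22) = (-0.4, -0.7)
Step 2: at (-0.4, -0.7), ∇F = (-1.2, 0) → (-0.4, -0.7) − 0.1·(-1.2, 0) = (-0.28, -0.7)
Step 3: at (-0.28, -0.7), ∇F = (-0.24, 0) → (-0.28, -0.7) − 0.1·(-0.24, 0) = (-0.256, -0.7)
∂F/∂y at (-0.256, -0.7) = 0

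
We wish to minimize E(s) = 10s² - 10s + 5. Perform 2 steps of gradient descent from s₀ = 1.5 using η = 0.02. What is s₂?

E′(s) = 20s - 10
s₁ = 1.5 − 0.02·20 = 1.1
s₂ = 1.1 − 0.02·12 = 0.86

0.86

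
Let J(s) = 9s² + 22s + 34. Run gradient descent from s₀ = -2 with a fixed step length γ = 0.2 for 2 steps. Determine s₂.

J′(s) = 18s + 22
s₁ = -2 − 0.2·(-14) = 0.8
s₂ = 0.8 − 0.2·36.4 = -6.48

-6.48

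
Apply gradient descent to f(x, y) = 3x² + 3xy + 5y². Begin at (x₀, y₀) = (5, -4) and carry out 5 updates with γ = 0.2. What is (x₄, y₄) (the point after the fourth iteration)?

∇f = (6x + 3y, 3x + 10y)
Step 1: at (5, -4), ∇f = (18, -25) → (5, -4) − 0.2·(18, -25) = (1.4, 1)
Step 2: at (1.4, 1), ∇f = (11.4, 14.2) → (1.4, 1) − 0.2·(11.4, 14.2) = (-0.88, -1.84)
Step 3: at (-0.88, -1.84), ∇f = (-10.8, -21.04) → (-0.88, -1.84) − 0.2·(-10.8, -21.04) = (1.28, 2.368)
Step 4: at (1.28, 2.368), ∇f = (14.784, 27.52) → (1.28, 2.368) − 0.2·(14.784, 27.52) = (-1.6768, -3.136)

(-1.6768, -3.136)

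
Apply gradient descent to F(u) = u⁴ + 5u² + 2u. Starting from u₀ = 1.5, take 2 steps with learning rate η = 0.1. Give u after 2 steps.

F′(u) = 4u³ + 10u + 2
u₁ = 1.5 − 0.1·30.5 = -1.55
u₂ = -1.55 − 0.1·(-28.3955) = 1.28955

1.28955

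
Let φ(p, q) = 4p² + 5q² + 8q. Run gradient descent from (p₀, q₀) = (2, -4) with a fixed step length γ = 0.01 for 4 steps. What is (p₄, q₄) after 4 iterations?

(1.43278592, -2.89952)

∇φ = (8p, 10q + 8)
Step 1: at (2, -4), ∇φ = (16, -32) → (2, -4) − 0.01·(16, -32) = (1.84, -3.68)
Step 2: at (1.84, -3.68), ∇φ = (14.72, -28.8) → (1.84, -3.68) − 0.01·(14.72, -28.8) = (1.6928, -3.392)
Step 3: at (1.6928, -3.392), ∇φ = (13.5424, -25.92) → (1.6928, -3.392) − 0.01·(13.5424, -25.92) = (1.557376, -3.1328)
Step 4: at (1.557376, -3.1328), ∇φ = (12.459008, -23.328) → (1.557376, -3.1328) − 0.01·(12.459008, -23.328) = (1.43278592, -2.89952)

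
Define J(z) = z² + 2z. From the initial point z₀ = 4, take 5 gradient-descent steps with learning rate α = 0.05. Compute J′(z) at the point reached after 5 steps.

5.9049

J′(z) = 2z + 2
Step 1: J′(4) = 10; z₁ = 4 − 0.05·10 = 3.5
Step 2: J′(3.5) = 9; z₂ = 3.5 − 0.05·9 = 3.05
Step 3: J′(3.05) = 8.1; z₃ = 3.05 − 0.05·8.1 = 2.645
Step 4: J′(2.645) = 7.29; z₄ = 2.645 − 0.05·7.29 = 2.2805
Step 5: J′(2.2805) = 6.561; z₅ = 2.2805 − 0.05·6.561 = 1.95245
J′(z) at (1.95245) = 5.9049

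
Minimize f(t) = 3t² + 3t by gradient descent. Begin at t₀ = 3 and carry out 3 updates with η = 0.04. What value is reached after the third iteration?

1.036416

f′(t) = 6t + 3
t₁ = 3 − 0.04·21 = 2.16
t₂ = 2.16 − 0.04·15.96 = 1.5216
t₃ = 1.5216 − 0.04·12.1296 = 1.036416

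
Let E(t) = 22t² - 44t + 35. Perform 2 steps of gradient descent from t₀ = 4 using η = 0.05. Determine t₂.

5.32

E′(t) = 44t - 44
Step 1: E′(4) = 132; t₁ = 4 − 0.05·132 = -2.6
Step 2: E′(-2.6) = -158.4; t₂ = -2.6 − 0.05·(-158.4) = 5.32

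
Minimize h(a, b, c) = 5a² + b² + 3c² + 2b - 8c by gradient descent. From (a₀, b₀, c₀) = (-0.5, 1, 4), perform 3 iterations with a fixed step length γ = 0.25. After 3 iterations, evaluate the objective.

8.30078125

∇h = (10a, 2b + 2, 6c - 8)
Step 1: at (-0.5, 1, 4), ∇h = (-5, 4, 16) → (-0.5, 1, 4) − 0.25·(-5, 4, 16) = (0.75, 0, 0)
Step 2: at (0.75, 0, 0), ∇h = (7.5, 2, -8) → (0.75, 0, 0) − 0.25·(7.5, 2, -8) = (-1.125, -0.5, 2)
Step 3: at (-1.125, -0.5, 2), ∇h = (-11.25, 1, 4) → (-1.125, -0.5, 2) − 0.25·(-11.25, 1, 4) = (1.6875, -0.75, 1)
h(1.6875, -0.75, 1) = 8.30078125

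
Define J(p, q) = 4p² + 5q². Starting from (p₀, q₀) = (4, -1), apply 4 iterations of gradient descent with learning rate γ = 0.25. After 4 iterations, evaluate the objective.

192.14453125

∇J = (8p, 10q)
Step 1: at (4, -1), ∇J = (32, -10) → (4, -1) − 0.25·(32, -10) = (-4, 1.5)
Step 2: at (-4, 1.5), ∇J = (-32, 15) → (-4, 1.5) − 0.25·(-32, 15) = (4, -2.25)
Step 3: at (4, -2.25), ∇J = (32, -22.5) → (4, -2.25) − 0.25·(32, -22.5) = (-4, 3.375)
Step 4: at (-4, 3.375), ∇J = (-32, 33.75) → (-4, 3.375) − 0.25·(-32, 33.75) = (4, -5.0625)
J(4, -5.0625) = 192.14453125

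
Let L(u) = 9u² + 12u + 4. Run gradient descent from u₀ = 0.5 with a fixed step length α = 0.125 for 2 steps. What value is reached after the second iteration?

1.15625

L′(u) = 18u + 12
u₁ = 0.5 − 0.125·21 = -2.125
u₂ = -2.125 − 0.125·(-26.25) = 1.15625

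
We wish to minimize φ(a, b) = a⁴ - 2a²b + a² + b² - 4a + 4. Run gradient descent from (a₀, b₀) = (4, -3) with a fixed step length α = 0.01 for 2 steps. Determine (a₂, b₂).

(0.81403648, -2.550672)

∇φ = (4a³ - 4ab + 2a - 4, -2a² + 2b)
Step 1: at (4, -3), ∇φ = (308, -38) → (4, -3) − 0.01·(308, -38) = (0.92, -2.62)
Step 2: at (0.92, -2.62), ∇φ = (10.596352, -6.9328) → (0.92, -2.62) − 0.01·(10.596352, -6.9328) = (0.81403648, -2.550672)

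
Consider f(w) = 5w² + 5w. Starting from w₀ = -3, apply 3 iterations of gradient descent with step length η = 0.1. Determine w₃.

-0.5

f′(w) = 10w + 5
Step 1: f′(-3) = -25; w₁ = -3 − 0.1·(-25) = -0.5
Step 2: f′(-0.5) = 0; w₂ = -0.5 − 0.1·0 = -0.5
Step 3: f′(-0.5) = 0; w₃ = -0.5 − 0.1·0 = -0.5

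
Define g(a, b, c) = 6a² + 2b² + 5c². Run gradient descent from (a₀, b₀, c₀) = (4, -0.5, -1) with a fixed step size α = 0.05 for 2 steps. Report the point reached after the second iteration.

∇g = (12a, 4b, 10c)
(a₁, b₁, c₁) = (4, -0.5, -1) − 0.05·(48, -2, -10) = (1.6, -0.4, -0.5)
(a₂, b₂, c₂) = (1.6, -0.4, -0.5) − 0.05·(19.2, -1.6, -5) = (0.64, -0.32, -0.25)

(0.64, -0.32, -0.25)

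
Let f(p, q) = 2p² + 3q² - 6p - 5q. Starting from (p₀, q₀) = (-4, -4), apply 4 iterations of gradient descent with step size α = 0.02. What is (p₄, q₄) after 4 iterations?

∇f = (4p - 6, 6q - 5)
Step 1: at (-4, -4), ∇f = (-22, -29) → (-4, -4) − 0.02·(-22, -29) = (-3.56, -3.42)
Step 2: at (-3.56, -3.42), ∇f = (-20.24, -25.52) → (-3.56, -3.42) − 0.02·(-20.24, -25.52) = (-3.1552, -2.9096)
Step 3: at (-3.1552, -2.9096), ∇f = (-18.6208, -22.4576) → (-3.1552, -2.9096) − 0.02·(-18.6208, -22.4576) = (-2.782784, -2.460448)
Step 4: at (-2.782784, -2.460448), ∇f = (-17.131136, -19.762688) → (-2.782784, -2.460448) − 0.02·(-17.131136, -19.762688) = (-2.44016128, -2.06519424)

(-2.44016128, -2.06519424)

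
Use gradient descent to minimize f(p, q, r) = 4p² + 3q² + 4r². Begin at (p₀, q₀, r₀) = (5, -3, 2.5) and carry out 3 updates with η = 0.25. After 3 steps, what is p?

-5

∇f = (8p, 6q, 8r)
(p₁, q₁, r₁) = (5, -3, 2.5) − 0.25·(40, -18, 20) = (-5, 1.5, -2.5)
(p₂, q₂, r₂) = (-5, 1.5, -2.5) − 0.25·(-40, 9, -20) = (5, -0.75, 2.5)
(p₃, q₃, r₃) = (5, -0.75, 2.5) − 0.25·(40, -4.5, 20) = (-5, 0.375, -2.5)
p = -5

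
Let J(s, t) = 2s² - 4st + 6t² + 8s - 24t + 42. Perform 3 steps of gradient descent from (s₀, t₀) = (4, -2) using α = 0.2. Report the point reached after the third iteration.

(-10.08, 27.184)

∇J = (4s - 4t + 8, -4s + 12t - 24)
Step 1: at (4, -2), ∇J = (32, -64) → (4, -2) − 0.2·(32, -64) = (-2.4, 10.8)
Step 2: at (-2.4, 10.8), ∇J = (-44.8, 115.2) → (-2.4, 10.8) − 0.2·(-44.8, 115.2) = (6.56, -12.24)
Step 3: at (6.56, -12.24), ∇J = (83.2, -197.12) → (6.56, -12.24) − 0.2·(83.2, -197.12) = (-10.08, 27.184)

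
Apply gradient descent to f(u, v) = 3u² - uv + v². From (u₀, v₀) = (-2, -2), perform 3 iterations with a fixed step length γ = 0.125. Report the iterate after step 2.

∇f = (6u - v, -u + 2v)
Step 1: at (-2, -2), ∇f = (-10, -2) → (-2, -2) − 0.125·(-10, -2) = (-0.75, -1.75)
Step 2: at (-0.75, -1.75), ∇f = (-2.75, -2.75) → (-0.75, -1.75) − 0.125·(-2.75, -2.75) = (-0.40625, -1.40625)

(-0.40625, -1.40625)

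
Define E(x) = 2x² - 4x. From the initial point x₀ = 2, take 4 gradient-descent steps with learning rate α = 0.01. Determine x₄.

E′(x) = 4x - 4
Step 1: E′(2) = 4; x₁ = 2 − 0.01·4 = 1.96
Step 2: E′(1.96) = 3.84; x₂ = 1.96 − 0.01·3.84 = 1.9216
Step 3: E′(1.9216) = 3.6864; x₃ = 1.9216 − 0.01·3.6864 = 1.884736
Step 4: E′(1.884736) = 3.538944; x₄ = 1.884736 − 0.01·3.538944 = 1.84934656

1.84934656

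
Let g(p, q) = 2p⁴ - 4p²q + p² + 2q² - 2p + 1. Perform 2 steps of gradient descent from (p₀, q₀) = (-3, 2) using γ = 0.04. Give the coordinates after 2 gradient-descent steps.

(-13.27022848, 5.232256)

∇g = (8p³ - 8pq + 2p - 2, -4p² + 4q)
(p₁, q₁) = (-3, 2) − 0.04·(-176, -28) = (4.04, 3.12)
(p₂, q₂) = (4.04, 3.12) − 0.04·(432.755712, -52.8064) = (-13.27022848, 5.232256)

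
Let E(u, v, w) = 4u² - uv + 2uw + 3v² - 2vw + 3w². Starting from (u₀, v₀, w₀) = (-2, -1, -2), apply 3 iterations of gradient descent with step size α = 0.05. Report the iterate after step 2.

(-0.55, -0.8825, -0.905)

∇E = (8u - v + 2w, -u + 6v - 2w, 2u - 2v + 6w)
(u₁, v₁, w₁) = (-2, -1, -2) − 0.05·(-19, 0, -14) = (-1.05, -1, -1.3)
(u₂, v₂, w₂) = (-1.05, -1, -1.3) − 0.05·(-10, -2.35, -7.9) = (-0.55, -0.8825, -0.905)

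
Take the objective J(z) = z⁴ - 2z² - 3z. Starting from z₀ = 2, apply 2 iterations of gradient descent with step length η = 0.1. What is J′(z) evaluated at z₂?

J′(z) = 4z³ - 4z - 3
z₁ = 2 − 0.1·21 = -0.1
z₂ = -0.1 − 0.1·(-2.604) = 0.1604
J′(z) at (0.1604) = -3.625092812544

-3.625092812544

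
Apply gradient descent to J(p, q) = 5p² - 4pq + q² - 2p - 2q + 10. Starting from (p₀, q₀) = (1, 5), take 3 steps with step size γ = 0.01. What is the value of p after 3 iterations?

∇J = (10p - 4q - 2, -4p + 2q - 2)
Step 1: at (1, 5), ∇J = (-12, 4) → (1, 5) − 0.01·(-12, 4) = (1.12, 4.96)
Step 2: at (1.12, 4.96), ∇J = (-10.64, 3.44) → (1.12, 4.96) − 0.01·(-10.64, 3.44) = (1.2264, 4.9256)
Step 3: at (1.2264, 4.9256), ∇J = (-9.4384, 2.9456) → (1.2264, 4.9256) − 0.01·(-9.4384, 2.9456) = (1.320784, 4.896144)
p = 1.320784

1.320784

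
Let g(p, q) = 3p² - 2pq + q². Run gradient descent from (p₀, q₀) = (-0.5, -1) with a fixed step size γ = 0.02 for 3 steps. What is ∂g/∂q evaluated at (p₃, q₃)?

∇g = (6p - 2q, -2p + 2q)
Step 1: at (-0.5, -1), ∇g = (-1, -1) → (-0.5, -1) − 0.02·(-1, -1) = (-0.48, -0.98)
Step 2: at (-0.48, -0.98), ∇g = (-0.92, -1) → (-0.48, -0.98) − 0.02·(-0.92, -1) = (-0.4616, -0.96)
Step 3: at (-0.4616, -0.96), ∇g = (-0.8496, -0.9968) → (-0.4616, -0.96) − 0.02·(-0.8496, -0.9968) = (-0.444608, -0.940064)
∂g/∂q at (-0.444608, -0.940064) = -0.990912

-0.990912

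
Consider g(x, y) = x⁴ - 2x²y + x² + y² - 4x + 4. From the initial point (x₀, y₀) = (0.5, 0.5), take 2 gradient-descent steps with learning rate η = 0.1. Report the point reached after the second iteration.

∇g = (4x³ - 4xy + 2x - 4, -2x² + 2y)
(x₁, y₁) = (0.5, 0.5) − 0.1·(-3.5, 0.5) = (0.85, 0.45)
(x₂, y₂) = (0.85, 0.45) − 0.1·(-1.3735, -0.545) = (0.98735, 0.5045)

(0.98735, 0.5045)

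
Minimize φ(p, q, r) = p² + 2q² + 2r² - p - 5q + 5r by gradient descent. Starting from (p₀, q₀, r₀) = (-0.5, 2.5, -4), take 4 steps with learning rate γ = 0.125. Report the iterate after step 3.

(0.078125, 1.40625, -1.59375)

∇φ = (2p - 1, 4q - 5, 4r + 5)
(p₁, q₁, r₁) = (-0.5, 2.5, -4) − 0.125·(-2, 5, -11) = (-0.25, 1.875, -2.625)
(p₂, q₂, r₂) = (-0.25, 1.875, -2.625) − 0.125·(-1.5, 2.5, -5.5) = (-0.0625, 1.5625, -1.9375)
(p₃, q₃, r₃) = (-0.0625, 1.5625, -1.9375) − 0.125·(-1.125, 1.25, -2.75) = (0.078125, 1.40625, -1.59375)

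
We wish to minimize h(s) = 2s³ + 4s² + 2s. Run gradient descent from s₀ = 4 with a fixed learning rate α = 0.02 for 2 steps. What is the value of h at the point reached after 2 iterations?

h′(s) = 6s² + 8s + 2
Step 1: h′(4) = 130; s₁ = 4 − 0.02·130 = 1.4
Step 2: h′(1.4) = 24.96; s₂ = 1.4 − 0.02·24.96 = 0.9008
h(0.9008) = 6.509254017024

6.509254017024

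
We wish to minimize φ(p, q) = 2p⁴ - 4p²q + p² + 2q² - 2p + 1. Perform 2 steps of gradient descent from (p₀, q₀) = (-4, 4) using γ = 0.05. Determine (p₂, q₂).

∇φ = (8p³ - 8pq + 2p - 2, -4p² + 4q)
Step 1: at (-4, 4), ∇φ = (-394, -48) → (-4, 4) − 0.05·(-394, -48) = (15.7, 6.4)
Step 2: at (15.7, 6.4), ∇φ = (30184.704, -960.36) → (15.7, 6.4) − 0.05·(30184.704, -960.36) = (-1493.5352, 54.418)

(-1493.5352, 54.418)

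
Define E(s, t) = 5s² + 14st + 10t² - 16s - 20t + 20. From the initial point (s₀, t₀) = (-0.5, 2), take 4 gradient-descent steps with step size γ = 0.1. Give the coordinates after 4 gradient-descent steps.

(4.1872, 7.4488)

∇E = (10s + 14t - 16, 14s + 20t - 20)
(s₁, t₁) = (-0.5, 2) − 0.1·(7, 13) = (-1.2, 0.7)
(s₂, t₂) = (-1.2, 0.7) − 0.1·(-18.2, -22.8) = (0.62, 2.98)
(s₃, t₃) = (0.62, 2.98) − 0.1·(31.92, 48.28) = (-2.572, -1.848)
(s₄, t₄) = (-2.572, -1.848) − 0.1·(-67.592, -92.968) = (4.1872, 7.4488)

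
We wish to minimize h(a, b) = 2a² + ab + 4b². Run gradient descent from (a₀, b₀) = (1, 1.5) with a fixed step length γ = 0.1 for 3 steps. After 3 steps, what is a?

∇h = (4a + b, a + 8b)
(a₁, b₁) = (1, 1.5) − 0.1·(5.5, 13) = (0.45, 0.2)
(a₂, b₂) = (0.45, 0.2) − 0.1·(2, 2.05) = (0.25, -0.005)
(a₃, b₃) = (0.25, -0.005) − 0.1·(0.995, 0.21) = (0.1505, -0.026)
a = 0.1505

0.1505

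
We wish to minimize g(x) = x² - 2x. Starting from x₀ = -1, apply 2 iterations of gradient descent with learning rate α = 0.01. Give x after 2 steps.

g′(x) = 2x - 2
x₁ = -1 − 0.01·(-4) = -0.96
x₂ = -0.96 − 0.01·(-3.92) = -0.9208

-0.9208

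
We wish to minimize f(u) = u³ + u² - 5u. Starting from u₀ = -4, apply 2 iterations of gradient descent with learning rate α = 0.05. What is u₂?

f′(u) = 3u² + 2u - 5
Step 1: f′(-4) = 35; u₁ = -4 − 0.05·35 = -5.75
Step 2: f′(-5.75) = 82.6875; u₂ = -5.75 − 0.05·82.6875 = -9.884375

-9.884375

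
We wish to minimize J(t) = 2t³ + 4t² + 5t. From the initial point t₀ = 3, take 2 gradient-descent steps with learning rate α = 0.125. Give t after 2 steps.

-41.41796875

J′(t) = 6t² + 8t + 5
t₁ = 3 − 0.125·83 = -7.375
t₂ = -7.375 − 0.125·272.34375 = -41.41796875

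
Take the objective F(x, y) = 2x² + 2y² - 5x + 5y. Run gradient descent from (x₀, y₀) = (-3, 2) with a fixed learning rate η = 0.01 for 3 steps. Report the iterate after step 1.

∇F = (4x - 5, 4y + 5)
Step 1: at (-3, 2), ∇F = (-17, 13) → (-3, 2) − 0.01·(-17, 13) = (-2.83, 1.87)

(-2.83, 1.87)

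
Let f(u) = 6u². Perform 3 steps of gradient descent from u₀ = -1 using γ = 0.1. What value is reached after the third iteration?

0.008

f′(u) = 12u
u₁ = -1 − 0.1·(-12) = 0.2
u₂ = 0.2 − 0.1·2.4 = -0.04
u₃ = -0.04 − 0.1·(-0.48) = 0.008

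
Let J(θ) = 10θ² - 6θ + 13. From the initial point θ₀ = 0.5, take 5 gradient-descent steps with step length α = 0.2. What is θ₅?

J′(θ) = 20θ - 6
Step 1: J′(0.5) = 4; θ₁ = 0.5 − 0.2·4 = -0.3
Step 2: J′(-0.3) = -12; θ₂ = -0.3 − 0.2·(-12) = 2.1
Step 3: J′(2.1) = 36; θ₃ = 2.1 − 0.2·36 = -5.1
Step 4: J′(-5.1) = -108; θ₄ = -5.1 − 0.2·(-108) = 16.5
Step 5: J′(16.5) = 324; θ₅ = 16.5 − 0.2·324 = -48.3

-48.3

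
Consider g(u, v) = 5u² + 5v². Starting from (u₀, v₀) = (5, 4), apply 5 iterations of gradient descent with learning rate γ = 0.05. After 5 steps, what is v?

0.125

∇g = (10u, 10v)
Step 1: at (5, 4), ∇g = (50, 40) → (5, 4) − 0.05·(50, 40) = (2.5, 2)
Step 2: at (2.5, 2), ∇g = (25, 20) → (2.5, 2) − 0.05·(25, 20) = (1.25, 1)
Step 3: at (1.25, 1), ∇g = (12.5, 10) → (1.25, 1) − 0.05·(12.5, 10) = (0.625, 0.5)
Step 4: at (0.625, 0.5), ∇g = (6.25, 5) → (0.625, 0.5) − 0.05·(6.25, 5) = (0.3125, 0.25)
Step 5: at (0.3125, 0.25), ∇g = (3.125, 2.5) → (0.3125, 0.25) − 0.05·(3.125, 2.5) = (0.15625, 0.125)
v = 0.125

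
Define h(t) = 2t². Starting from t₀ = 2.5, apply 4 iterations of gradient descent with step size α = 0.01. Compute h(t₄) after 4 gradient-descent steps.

h′(t) = 4t
Step 1: h′(2.5) = 10; t₁ = 2.5 − 0.01·10 = 2.4
Step 2: h′(2.4) = 9.6; t₂ = 2.4 − 0.01·9.6 = 2.304
Step 3: h′(2.304) = 9.216; t₃ = 2.304 − 0.01·9.216 = 2.21184
Step 4: h′(2.21184) = 8.84736; t₄ = 2.21184 − 0.01·8.84736 = 2.1233664
h(2.1233664) = 9.01736973729792

9.01736973729792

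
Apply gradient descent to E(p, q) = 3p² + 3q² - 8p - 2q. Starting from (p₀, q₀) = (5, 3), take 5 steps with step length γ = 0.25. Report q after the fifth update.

0.25

∇E = (6p - 8, 6q - 2)
Step 1: at (5, 3), ∇E = (22, 16) → (5, 3) − 0.25·(22, 16) = (-0.5, -1)
Step 2: at (-0.5, -1), ∇E = (-11, -8) → (-0.5, -1) − 0.25·(-11, -8) = (2.25, 1)
Step 3: at (2.25, 1), ∇E = (5.5, 4) → (2.25, 1) − 0.25·(5.5, 4) = (0.875, 0)
Step 4: at (0.875, 0), ∇E = (-2.75, -2) → (0.875, 0) − 0.25·(-2.75, -2) = (1.5625, 0.5)
Step 5: at (1.5625, 0.5), ∇E = (1.375, 1) → (1.5625, 0.5) − 0.25·(1.375, 1) = (1.21875, 0.25)
q = 0.25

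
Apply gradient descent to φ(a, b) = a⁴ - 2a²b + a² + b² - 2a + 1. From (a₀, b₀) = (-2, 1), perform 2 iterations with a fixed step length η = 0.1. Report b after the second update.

∇φ = (4a³ - 4ab + 2a - 2, -2a² + 2b)
Step 1: at (-2, 1), ∇φ = (-30, -6) → (-2, 1) − 0.1·(-30, -6) = (1, 1.6)
Step 2: at (1, 1.6), ∇φ = (-2.4, 1.2) → (1, 1.6) − 0.1·(-2.4, 1.2) = (1.24, 1.48)
b = 1.48

1.48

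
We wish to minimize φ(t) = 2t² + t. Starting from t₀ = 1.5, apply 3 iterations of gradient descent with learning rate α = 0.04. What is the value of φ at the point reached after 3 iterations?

φ′(t) = 4t + 1
t₁ = 1.5 − 0.04·7 = 1.22
t₂ = 1.22 − 0.04·5.88 = 0.9848
t₃ = 0.9848 − 0.04·4.9392 = 0.787232
φ(0.787232) = 2.026700443648

2.026700443648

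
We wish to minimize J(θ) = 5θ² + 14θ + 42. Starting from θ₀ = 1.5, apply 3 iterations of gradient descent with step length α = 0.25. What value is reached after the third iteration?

J′(θ) = 10θ + 14
Step 1: J′(1.5) = 29; θ₁ = 1.5 − 0.25·29 = -5.75
Step 2: J′(-5.75) = -43.5; θ₂ = -5.75 − 0.25·(-43.5) = 5.125
Step 3: J′(5.125) = 65.25; θ₃ = 5.125 − 0.25·65.25 = -11.1875

-11.1875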